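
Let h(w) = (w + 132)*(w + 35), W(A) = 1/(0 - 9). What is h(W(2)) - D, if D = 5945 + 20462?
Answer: -1766249/81 ≈ -21806.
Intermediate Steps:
W(A) = -⅑ (W(A) = 1/(-9) = -⅑)
h(w) = (35 + w)*(132 + w) (h(w) = (132 + w)*(35 + w) = (35 + w)*(132 + w))
D = 26407
h(W(2)) - D = (4620 + (-⅑)² + 167*(-⅑)) - 1*26407 = (4620 + 1/81 - 167/9) - 26407 = 372718/81 - 26407 = -1766249/81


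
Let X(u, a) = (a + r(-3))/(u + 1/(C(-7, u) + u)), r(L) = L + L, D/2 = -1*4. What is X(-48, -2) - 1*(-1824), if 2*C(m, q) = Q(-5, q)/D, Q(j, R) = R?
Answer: 3942024/2161 ≈ 1824.2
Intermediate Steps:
D = -8 (D = 2*(-1*4) = 2*(-4) = -8)
C(m, q) = -q/16 (C(m, q) = (q/(-8))/2 = (q*(-⅛))/2 = (-q/8)/2 = -q/16)
r(L) = 2*L
X(u, a) = (-6 + a)/(u + 16/(15*u)) (X(u, a) = (a + 2*(-3))/(u + 1/(-u/16 + u)) = (a - 6)/(u + 1/(15*u/16)) = (-6 + a)/(u + 16/(15*u)))
X(-48, -2) - 1*(-1824) = 15*(-48)*(-6 - 2)/(16 + 15*(-48)²) - 1*(-1824) = 15*(-48)*(-8)/(16 + 15*2304) + 1824 = 15*(-48)*(-8)/(16 + 34560) + 1824 = 15*(-48)*(-8)/34576 + 1824 = 15*(-48)*(1/34576)*(-8) + 1824 = 360/2161 + 1824 = 3942024/2161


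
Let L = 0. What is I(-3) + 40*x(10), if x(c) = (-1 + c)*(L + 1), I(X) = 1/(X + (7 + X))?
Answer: 361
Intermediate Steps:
I(X) = 1/(7 + 2*X)
x(c) = -1 + c (x(c) = (-1 + c)*(0 + 1) = (-1 + c)*1 = -1 + c)
I(-3) + 40*x(10) = 1/(7 + 2*(-3)) + 40*(-1 + 10) = 1/(7 - 6) + 40*9 = 1/1 + 360 = 1 + 360 = 361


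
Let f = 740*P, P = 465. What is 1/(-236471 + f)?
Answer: 1/107629 ≈ 9.2912e-6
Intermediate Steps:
f = 344100 (f = 740*465 = 344100)
1/(-236471 + f) = 1/(-236471 + 344100) = 1/107629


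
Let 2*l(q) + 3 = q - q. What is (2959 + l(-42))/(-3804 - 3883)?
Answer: -5915/15374 ≈ -0.38474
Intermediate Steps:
l(q) = -3/2 (l(q) = -3/2 + (q - q)/2 = -3/2 + (½)*0 = -3/2 + 0 = -3/2)
(2959 + l(-42))/(-3804 - 3883) = (2959 - 3/2)/(-3804 - 3883) = (5915/2)/(-7687) = (5915/2)*(-1/7687) = -5915/15374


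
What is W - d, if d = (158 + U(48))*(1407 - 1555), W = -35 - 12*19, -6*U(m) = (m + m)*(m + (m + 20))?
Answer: -251567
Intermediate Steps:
U(m) = -m*(20 + 2*m)/3 (U(m) = -(m + m)*(m + (m + 20))/6 = -2*m*(m + (20 + m))/6 = -2*m*(20 + 2*m)/6 = -m*(20 + 2*m)/3)
W = -263 (W = -35 - 228 = -263)
d = 251304 (d = (158 - ⅔*48*(10 + 48))*(1407 - 1555) = (158 - ⅔*48*58)*(-148) = (158 - 1856)*(-148) = -1698*(-148) = 251304)
W - d = -263 - 1*251304 = -263 - 251304 = -251567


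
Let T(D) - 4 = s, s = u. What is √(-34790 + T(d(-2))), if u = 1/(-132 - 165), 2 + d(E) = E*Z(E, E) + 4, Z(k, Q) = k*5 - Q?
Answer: I*√340937619/99 ≈ 186.51*I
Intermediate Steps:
Z(k, Q) = -Q + 5*k (Z(k, Q) = 5*k - Q = -Q + 5*k)
d(E) = 2 + 4*E² (d(E) = -2 + (E*(-E + 5*E) + 4) = -2 + (E*(4*E) + 4) = -2 + (4*E² + 4) = -2 + (4 + 4*E²) = 2 + 4*E²)
u = -1/297 (u = 1/(-297) = -1/297 ≈ -0.0033670)
s = -1/297 ≈ -0.0033670
T(D) = 1187/297 (T(D) = 4 - 1/297 = 1187/297)
√(-34790 + T(d(-2))) = √(-34790 + 1187/297) = √(-10331443/297) = I*√340937619/99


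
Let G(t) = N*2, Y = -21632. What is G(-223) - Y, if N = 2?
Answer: 21636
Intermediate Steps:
G(t) = 4 (G(t) = 2*2 = 4)
G(-223) - Y = 4 - 1*(-21632) = 4 + 21632 = 21636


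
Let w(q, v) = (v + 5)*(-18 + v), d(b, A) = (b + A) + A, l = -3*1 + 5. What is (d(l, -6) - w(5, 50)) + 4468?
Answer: 2698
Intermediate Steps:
l = 2 (l = -3 + 5 = 2)
d(b, A) = b + 2*A (d(b, A) = (A + b) + A = b + 2*A)
w(q, v) = (-18 + v)*(5 + v) (w(q, v) = (5 + v)*(-18 + v) = (-18 + v)*(5 + v))
(d(l, -6) - w(5, 50)) + 4468 = ((2 + 2*(-6)) - (-90 + 50² - 13*50)) + 4468 = ((2 - 12) - (-90 + 2500 - 650)) + 4468 = (-10 - 1*1760) + 4468 = (-10 - 1760) + 4468 = -1770 + 4468 = 2698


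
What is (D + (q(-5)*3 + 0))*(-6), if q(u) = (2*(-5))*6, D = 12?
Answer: 1008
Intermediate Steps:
q(u) = -60 (q(u) = -10*6 = -60)
(D + (q(-5)*3 + 0))*(-6) = (12 + (-60*3 + 0))*(-6) = (12 + (-180 + 0))*(-6) = (12 - 180)*(-6) = -168*(-6) = 1008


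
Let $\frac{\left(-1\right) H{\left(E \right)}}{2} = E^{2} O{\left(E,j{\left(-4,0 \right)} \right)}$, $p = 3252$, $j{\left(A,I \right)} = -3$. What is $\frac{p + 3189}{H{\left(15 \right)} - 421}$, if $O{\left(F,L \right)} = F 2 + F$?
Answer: $- \frac{6441}{20671} \approx -0.3116$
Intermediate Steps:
$O{\left(F,L \right)} = 3 F$ ($O{\left(F,L \right)} = 2 F + F = 3 F$)
$H{\left(E \right)} = - 6 E^{3}$ ($H{\left(E \right)} = - 2 E^{2} \cdot 3 E = - 2 \cdot 3 E^{3} = - 6 E^{3}$)
$\frac{p + 3189}{H{\left(15 \right)} - 421} = \frac{3252 + 3189}{- 6 \cdot 15^{3} - 421} = \frac{6441}{\left(-6\right) 3375 - 421} = \frac{6441}{-20250 - 421} = \frac{6441}{-20671} = 6441 \left(- \frac{1}{20671}\right) = - \frac{6441}{20671}$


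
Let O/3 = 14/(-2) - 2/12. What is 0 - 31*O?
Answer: 1333/2 ≈ 666.50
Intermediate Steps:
O = -43/2 (O = 3*(14/(-2) - 2/12) = 3*(14*(-½) - 2*1/12) = 3*(-7 - ⅙) = 3*(-43/6) = -43/2 ≈ -21.500)
0 - 31*O = 0 - 31*(-43/2) = 0 + 1333/2 = 1333/2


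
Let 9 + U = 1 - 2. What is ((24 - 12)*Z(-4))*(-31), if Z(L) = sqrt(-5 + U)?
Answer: -372*I*sqrt(15) ≈ -1440.8*I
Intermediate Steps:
U = -10 (U = -9 + (1 - 2) = -9 - 1 = -10)
Z(L) = I*sqrt(15) (Z(L) = sqrt(-5 - 10) = sqrt(-15) = I*sqrt(15))
((24 - 12)*Z(-4))*(-31) = ((24 - 12)*(I*sqrt(15)))*(-31) = (12*(I*sqrt(15)))*(-31) = (12*I*sqrt(15))*(-31) = -372*I*sqrt(15)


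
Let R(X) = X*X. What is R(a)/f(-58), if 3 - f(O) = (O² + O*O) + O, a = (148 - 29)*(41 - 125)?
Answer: -99920016/6667 ≈ -14987.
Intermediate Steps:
a = -9996 (a = 119*(-84) = -9996)
f(O) = 3 - O - 2*O² (f(O) = 3 - ((O² + O*O) + O) = 3 - ((O² + O²) + O) = 3 - (2*O² + O) = 3 - (O + 2*O²) = 3 + (-O - 2*O²) = 3 - O - 2*O²)
R(X) = X²
R(a)/f(-58) = (-9996)²/(3 - 1*(-58) - 2*(-58)²) = 99920016/(3 + 58 - 2*3364) = 99920016/(3 + 58 - 6728) = 99920016/(-6667) = 99920016*(-1/6667) = -99920016/6667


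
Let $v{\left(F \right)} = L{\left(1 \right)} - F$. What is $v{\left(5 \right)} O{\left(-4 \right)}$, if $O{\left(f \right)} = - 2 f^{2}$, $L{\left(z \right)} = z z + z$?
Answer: $96$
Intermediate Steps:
$L{\left(z \right)} = z + z^{2}$ ($L{\left(z \right)} = z^{2} + z = z + z^{2}$)
$v{\left(F \right)} = 2 - F$ ($v{\left(F \right)} = 1 \left(1 + 1\right) - F = 1 \cdot 2 - F = 2 - F$)
$v{\left(5 \right)} O{\left(-4 \right)} = \left(2 - 5\right) \left(- 2 \left(-4\right)^{2}\right) = \left(2 - 5\right) \left(\left(-2\right) 16\right) = \left(-3\right) \left(-32\right) = 96$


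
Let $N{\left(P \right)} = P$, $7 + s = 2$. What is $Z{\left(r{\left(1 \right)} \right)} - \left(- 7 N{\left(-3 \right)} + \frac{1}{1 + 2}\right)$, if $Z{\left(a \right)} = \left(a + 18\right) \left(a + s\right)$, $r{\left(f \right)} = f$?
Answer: $- \frac{292}{3} \approx -97.333$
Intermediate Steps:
$s = -5$ ($s = -7 + 2 = -5$)
$Z{\left(a \right)} = \left(-5 + a\right) \left(18 + a\right)$ ($Z{\left(a \right)} = \left(a + 18\right) \left(a - 5\right) = \left(18 + a\right) \left(-5 + a\right) = \left(-5 + a\right) \left(18 + a\right)$)
$Z{\left(r{\left(1 \right)} \right)} - \left(- 7 N{\left(-3 \right)} + \frac{1}{1 + 2}\right) = \left(-90 + 1^{2} + 13 \cdot 1\right) - \left(\left(-7\right) \left(-3\right) + \frac{1}{1 + 2}\right) = \left(-90 + 1 + 13\right) - \left(21 + \frac{1}{3}\right) = -76 - \left(21 + \frac{1}{3}\right) = -76 - \frac{64}{3} = - \frac{292}{3}$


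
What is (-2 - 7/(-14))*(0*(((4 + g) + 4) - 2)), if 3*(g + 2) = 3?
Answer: 0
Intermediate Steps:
g = -1 (g = -2 + (⅓)*3 = -2 + 1 = -1)
(-2 - 7/(-14))*(0*(((4 + g) + 4) - 2)) = (-2 - 7/(-14))*(0*(((4 - 1) + 4) - 2)) = (-2 - 7*(-1/14))*(0*((3 + 4) - 2)) = (-2 + ½)*(0*(7 - 2)) = -0*5 = -3/2*0 = 0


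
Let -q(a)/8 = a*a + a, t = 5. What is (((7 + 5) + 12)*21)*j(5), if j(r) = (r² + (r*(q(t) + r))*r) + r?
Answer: -2945880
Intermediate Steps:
q(a) = -8*a - 8*a² (q(a) = -8*(a*a + a) = -8*(a² + a) = -8*(a + a²) = -8*a - 8*a²)
j(r) = r + r² + r²*(-240 + r) (j(r) = (r² + (r*(-8*5*(1 + 5) + r))*r) + r = (r² + (r*(-8*5*6 + r))*r) + r = (r² + (r*(-240 + r))*r) + r = (r² + r²*(-240 + r)) + r = r + r² + r²*(-240 + r))
(((7 + 5) + 12)*21)*j(5) = (((7 + 5) + 12)*21)*(5*(1 + 5² - 239*5)) = ((12 + 12)*21)*(5*(1 + 25 - 1195)) = (24*21)*(5*(-1169)) = 504*(-5845) = -2945880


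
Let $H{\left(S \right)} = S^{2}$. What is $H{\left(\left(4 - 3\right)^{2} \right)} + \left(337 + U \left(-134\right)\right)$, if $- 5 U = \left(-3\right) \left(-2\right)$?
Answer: $\frac{2494}{5} \approx 498.8$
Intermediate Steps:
$U = - \frac{6}{5}$ ($U = - \frac{\left(-3\right) \left(-2\right)}{5} = \left(- \frac{1}{5}\right) 6 = - \frac{6}{5} \approx -1.2$)
$H{\left(\left(4 - 3\right)^{2} \right)} + \left(337 + U \left(-134\right)\right) = \left(\left(4 - 3\right)^{2}\right)^{2} + \left(337 - - \frac{804}{5}\right) = \left(1^{2}\right)^{2} + \left(337 + \frac{804}{5}\right) = 1^{2} + \frac{2489}{5} = 1 + \frac{2489}{5} = \frac{2494}{5}$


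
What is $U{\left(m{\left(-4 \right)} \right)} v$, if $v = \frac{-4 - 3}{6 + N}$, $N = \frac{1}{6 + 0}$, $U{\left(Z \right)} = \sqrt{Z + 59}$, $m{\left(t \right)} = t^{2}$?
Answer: $- \frac{210 \sqrt{3}}{37} \approx -9.8306$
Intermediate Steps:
$U{\left(Z \right)} = \sqrt{59 + Z}$
$N = \frac{1}{6} \approx 0.16667$
$v = - \frac{42}{37}$ ($v = \frac{-4 - 3}{6 + \frac{1}{6}} = - \frac{7}{\frac{37}{6}} = \left(-7\right) \frac{6}{37} = - \frac{42}{37} \approx -1.1351$)
$U{\left(m{\left(-4 \right)} \right)} v = \sqrt{59 + \left(-4\right)^{2}} \left(- \frac{42}{37}\right) = \sqrt{59 + 16} \left(- \frac{42}{37}\right) = \sqrt{75} \left(- \frac{42}{37}\right) = 5 \sqrt{3} \left(- \frac{42}{37}\right) = - \frac{210 \sqrt{3}}{37}$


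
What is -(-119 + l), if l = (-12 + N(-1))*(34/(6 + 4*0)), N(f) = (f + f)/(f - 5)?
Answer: 1666/9 ≈ 185.11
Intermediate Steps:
N(f) = 2*f/(-5 + f) (N(f) = (2*f)/(-5 + f) = 2*f/(-5 + f))
l = -595/9 (l = (-12 + 2*(-1)/(-5 - 1))*(34/(6 + 4*0)) = (-12 + 2*(-1)/(-6))*(34/(6 + 0)) = (-12 + 2*(-1)*(-1/6))*(34/6) = (-12 + 1/3)*(34*(1/6)) = -35/3*17/3 = -595/9 ≈ -66.111)
-(-119 + l) = -(-119 - 595/9) = -1*(-1666/9) = 1666/9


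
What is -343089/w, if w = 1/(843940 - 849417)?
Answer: 1879098453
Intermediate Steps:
w = -1/5477 (w = 1/(-5477) = -1/5477 ≈ -0.00018258)
-343089/w = -343089/(-1/5477) = -343089*(-5477) = 1879098453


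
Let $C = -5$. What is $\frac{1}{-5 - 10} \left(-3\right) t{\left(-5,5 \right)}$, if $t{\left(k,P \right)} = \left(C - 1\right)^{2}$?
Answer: $\frac{36}{5} \approx 7.2$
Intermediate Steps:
$t{\left(k,P \right)} = 36$ ($t{\left(k,P \right)} = \left(-5 - 1\right)^{2} = \left(-6\right)^{2} = 36$)
$\frac{1}{-5 - 10} \left(-3\right) t{\left(-5,5 \right)} = \frac{1}{-5 - 10} \left(-3\right) 36 = \frac{1}{-15} \left(-3\right) 36 = \left(- \frac{1}{15}\right) \left(-3\right) 36 = \frac{1}{5} \cdot 36 = \frac{36}{5}$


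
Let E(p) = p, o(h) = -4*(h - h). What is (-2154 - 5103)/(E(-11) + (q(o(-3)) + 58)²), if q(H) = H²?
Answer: -7257/3353 ≈ -2.1643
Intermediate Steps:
o(h) = 0 (o(h) = -4*0 = 0)
(-2154 - 5103)/(E(-11) + (q(o(-3)) + 58)²) = (-2154 - 5103)/(-11 + (0² + 58)²) = -7257/(-11 + (0 + 58)²) = -7257/(-11 + 58²) = -7257/(-11 + 3364) = -7257/3353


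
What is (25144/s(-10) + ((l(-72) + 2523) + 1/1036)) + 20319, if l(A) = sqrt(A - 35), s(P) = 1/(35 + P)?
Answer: 674893913/1036 + I*sqrt(107) ≈ 6.5144e+5 + 10.344*I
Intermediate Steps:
l(A) = sqrt(-35 + A)
(25144/s(-10) + ((l(-72) + 2523) + 1/1036)) + 20319 = (25144/(1/(35 - 10)) + ((sqrt(-35 - 72) + 2523) + 1/1036)) + 20319 = (25144/(1/25) + ((sqrt(-107) + 2523) + 1/1036)) + 20319 = (25144/(1/25) + ((I*sqrt(107) + 2523) + 1/1036)) + 20319 = (25144*25 + ((2523 + I*sqrt(107)) + 1/1036)) + 20319 = (628600 + (2613829/1036 + I*sqrt(107))) + 20319 = (653843429/1036 + I*sqrt(107)) + 20319 = 674893913/1036 + I*sqrt(107)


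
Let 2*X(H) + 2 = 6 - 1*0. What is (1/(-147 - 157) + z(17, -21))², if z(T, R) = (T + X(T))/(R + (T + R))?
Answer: 33651601/57760000 ≈ 0.58261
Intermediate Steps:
X(H) = 2 (X(H) = -1 + (6 - 1*0)/2 = -1 + (6 + 0)/2 = -1 + (½)*6 = -1 + 3 = 2)
z(T, R) = (2 + T)/(T + 2*R) (z(T, R) = (T + 2)/(R + (T + R)) = (2 + T)/(R + (R + T)) = (2 + T)/(T + 2*R))
(1/(-147 - 157) + z(17, -21))² = (1/(-147 - 157) + (2 + 17)/(17 + 2*(-21)))² = (1/(-304) + 19/(17 - 42))² = (-1/304 + 19/(-25))² = (-1/304 - 1/25*19)² = (-1/304 - 19/25)² = (-5801/7600)² = 33651601/57760000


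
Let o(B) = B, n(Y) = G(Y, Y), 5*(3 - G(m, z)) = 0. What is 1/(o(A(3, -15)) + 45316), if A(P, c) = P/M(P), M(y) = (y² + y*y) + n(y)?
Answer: 7/317213 ≈ 2.2067e-5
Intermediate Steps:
G(m, z) = 3 (G(m, z) = 3 - ⅕*0 = 3 + 0 = 3)
n(Y) = 3
M(y) = 3 + 2*y² (M(y) = (y² + y*y) + 3 = (y² + y²) + 3 = 2*y² + 3 = 3 + 2*y²)
A(P, c) = P/(3 + 2*P²)
1/(o(A(3, -15)) + 45316) = 1/(3/(3 + 2*3²) + 45316) = 1/(3/(3 + 2*9) + 45316) = 1/(3/(3 + 18) + 45316) = 1/(3/21 + 45316) = 1/(3*(1/21) + 45316) = 1/(⅐ + 45316) = 1/(317213/7) = 7/317213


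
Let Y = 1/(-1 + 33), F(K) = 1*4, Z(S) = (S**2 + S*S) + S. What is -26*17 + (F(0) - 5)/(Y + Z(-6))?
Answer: -933978/2113 ≈ -442.02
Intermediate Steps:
Z(S) = S + 2*S**2 (Z(S) = (S**2 + S**2) + S = 2*S**2 + S = S + 2*S**2)
F(K) = 4
Y = 1/32 ≈ 0.031250
-26*17 + (F(0) - 5)/(Y + Z(-6)) = -26*17 + (4 - 5)/(1/32 - 6*(1 + 2*(-6))) = -442 - 1/(1/32 - 6*(1 - 12)) = -442 - 1/(1/32 - 6*(-11)) = -442 - 1/(1/32 + 66) = -442 - 1/2113/32 = -442 - 1*32/2113 = -442 - 32/2113 = -933978/2113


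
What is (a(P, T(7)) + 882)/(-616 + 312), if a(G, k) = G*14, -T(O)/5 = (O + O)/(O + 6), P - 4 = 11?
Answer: -273/76 ≈ -3.5921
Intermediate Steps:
P = 15 (P = 4 + 11 = 15)
T(O) = -10*O/(6 + O) (T(O) = -5*(O + O)/(O + 6) = -5*2*O/(6 + O) = -10*O/(6 + O))
a(G, k) = 14*G
(a(P, T(7)) + 882)/(-616 + 312) = (14*15 + 882)/(-616 + 312) = (210 + 882)/(-304) = 1092*(-1/304) = -273/76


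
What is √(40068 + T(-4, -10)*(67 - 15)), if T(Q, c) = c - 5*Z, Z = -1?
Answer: 8*√622 ≈ 199.52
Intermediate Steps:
T(Q, c) = 5 + c (T(Q, c) = c - 5*(-1) = c + 5 = 5 + c)
√(40068 + T(-4, -10)*(67 - 15)) = √(40068 + (5 - 10)*(67 - 15)) = √(40068 - 5*52) = √(40068 - 260) = √39808 = 8*√622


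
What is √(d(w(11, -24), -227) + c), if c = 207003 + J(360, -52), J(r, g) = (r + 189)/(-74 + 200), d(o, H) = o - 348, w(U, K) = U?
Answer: √40507390/14 ≈ 454.61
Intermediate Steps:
d(o, H) = -348 + o
J(r, g) = 3/2 + r/126 (J(r, g) = (189 + r)/126 = (189 + r)*(1/126) = 3/2 + r/126)
c = 2898103/14 (c = 207003 + (3/2 + (1/126)*360) = 207003 + (3/2 + 20/7) = 207003 + 61/14 = 2898103/14 ≈ 2.0701e+5)
√(d(w(11, -24), -227) + c) = √((-348 + 11) + 2898103/14) = √(-337 + 2898103/14) = √(2893385/14) = √40507390/14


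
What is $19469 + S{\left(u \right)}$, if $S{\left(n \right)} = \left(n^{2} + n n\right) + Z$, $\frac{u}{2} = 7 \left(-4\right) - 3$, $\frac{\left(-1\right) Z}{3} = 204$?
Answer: $26545$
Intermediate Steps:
$Z = -612$ ($Z = \left(-3\right) 204 = -612$)
$u = -62$ ($u = 2 \left(7 \left(-4\right) - 3\right) = 2 \left(-28 - 3\right) = 2 \left(-31\right) = -62$)
$S{\left(n \right)} = -612 + 2 n^{2}$ ($S{\left(n \right)} = \left(n^{2} + n n\right) - 612 = \left(n^{2} + n^{2}\right) - 612 = 2 n^{2} - 612 = -612 + 2 n^{2}$)
$19469 + S{\left(u \right)} = 19469 - \left(612 - 2 \left(-62\right)^{2}\right) = 19469 + \left(-612 + 2 \cdot 3844\right) = 19469 + \left(-612 + 7688\right) = 19469 + 7076 = 26545$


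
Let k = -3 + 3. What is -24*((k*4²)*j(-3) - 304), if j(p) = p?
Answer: 7296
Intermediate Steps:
k = 0
-24*((k*4²)*j(-3) - 304) = -24*((0*4²)*(-3) - 304) = -24*((0*16)*(-3) - 304) = -24*(0*(-3) - 304) = -24*(0 - 304) = -24*(-304) = 7296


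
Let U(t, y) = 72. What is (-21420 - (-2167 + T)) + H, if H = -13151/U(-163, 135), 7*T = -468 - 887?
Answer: -9698009/504 ≈ -19242.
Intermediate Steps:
T = -1355/7 (T = (-468 - 887)/7 = (⅐)*(-1355) = -1355/7 ≈ -193.57)
H = -13151/72 ≈ -182.65
(-21420 - (-2167 + T)) + H = (-21420 - (-2167 - 1355/7)) - 13151/72 = (-21420 - 1*(-16524/7)) - 13151/72 = (-21420 + 16524/7) - 13151/72 = -133416/7 - 13151/72 = -9698009/504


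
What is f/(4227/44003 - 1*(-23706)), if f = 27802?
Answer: 1223371406/1043139345 ≈ 1.1728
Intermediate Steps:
f/(4227/44003 - 1*(-23706)) = 27802/(4227/44003 - 1*(-23706)) = 27802/(4227*(1/44003) + 23706) = 27802/(4227/44003 + 23706) = 27802/(1043139345/44003) = 27802*(44003/1043139345) = 1223371406/1043139345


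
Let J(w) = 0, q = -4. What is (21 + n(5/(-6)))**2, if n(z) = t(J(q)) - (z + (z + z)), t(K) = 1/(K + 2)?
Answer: 576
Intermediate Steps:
t(K) = 1/(2 + K)
n(z) = 1/2 - 3*z (n(z) = 1/(2 + 0) - (z + (z + z)) = 1/2 - (z + 2*z) = 1/2 - 3*z)
(21 + n(5/(-6)))**2 = (21 + (1/2 - 15/(-6)))**2 = (21 + (1/2 - 15*(-1)/6))**2 = (21 + (1/2 - 3*(-5/6)))**2 = (21 + (1/2 + 5/2))**2 = (21 + 3)**2 = 24**2 = 576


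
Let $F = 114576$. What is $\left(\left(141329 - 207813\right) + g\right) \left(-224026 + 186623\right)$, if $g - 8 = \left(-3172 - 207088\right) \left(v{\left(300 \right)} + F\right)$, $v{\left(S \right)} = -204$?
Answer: $899464471299988$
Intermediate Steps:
$g = -24047856712$ ($g = 8 + \left(-3172 - 207088\right) \left(-204 + 114576\right) = 8 - 24047856720 = -24047856712$)
$\left(\left(141329 - 207813\right) + g\right) \left(-224026 + 186623\right) = \left(\left(141329 - 207813\right) - 24047856712\right) \left(-224026 + 186623\right) = \left(\left(141329 - 207813\right) - 24047856712\right) \left(-37403\right) = \left(-66484 - 24047856712\right) \left(-37403\right) = \left(-24047923196\right) \left(-37403\right) = 899464471299988$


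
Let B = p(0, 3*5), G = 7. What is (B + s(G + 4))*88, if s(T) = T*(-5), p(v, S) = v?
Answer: -4840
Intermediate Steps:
s(T) = -5*T
B = 0
(B + s(G + 4))*88 = (0 - 5*(7 + 4))*88 = (0 - 5*11)*88 = (0 - 55)*88 = -55*88 = -4840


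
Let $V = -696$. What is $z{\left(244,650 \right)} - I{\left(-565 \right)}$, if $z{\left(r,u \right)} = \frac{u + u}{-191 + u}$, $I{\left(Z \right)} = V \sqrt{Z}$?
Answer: $\frac{1300}{459} + 696 i \sqrt{565} \approx 2.8322 + 16544.0 i$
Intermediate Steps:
$I{\left(Z \right)} = - 696 \sqrt{Z}$
$z{\left(r,u \right)} = \frac{2 u}{-191 + u}$
$z{\left(244,650 \right)} - I{\left(-565 \right)} = 2 \cdot 650 \frac{1}{-191 + 650} - - 696 \sqrt{-565} = 2 \cdot 650 \cdot \frac{1}{459} - - 696 i \sqrt{565} = \frac{1300}{459} + 696 i \sqrt{565}$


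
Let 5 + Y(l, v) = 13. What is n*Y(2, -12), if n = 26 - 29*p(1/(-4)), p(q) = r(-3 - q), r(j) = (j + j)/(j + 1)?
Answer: -3648/7 ≈ -521.14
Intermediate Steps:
Y(l, v) = 8 (Y(l, v) = -5 + 13 = 8)
r(j) = 2*j/(1 + j) (r(j) = (2*j)/(1 + j) = 2*j/(1 + j))
p(q) = 2*(-3 - q)/(-2 - q) (p(q) = 2*(-3 - q)/(1 + (-3 - q)) = 2*(-3 - q)/(-2 - q))
n = -456/7 (n = 26 - 58*(3 + 1/(-4))/(2 + 1/(-4)) = 26 - 58*(3 + 1*(-¼))/(2 + 1*(-¼)) = 26 - 58*(3 - ¼)/(2 - ¼) = 26 - 58*11/(7/4*4) = 26 - 58*4*11/(7*4) = 26 - 29*22/7 = 26 - 638/7 = -456/7 ≈ -65.143)
n*Y(2, -12) = -456/7*8 = -3648/7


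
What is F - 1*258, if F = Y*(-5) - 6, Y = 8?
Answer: -304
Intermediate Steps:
F = -46 (F = 8*(-5) - 6 = -40 - 6 = -46)
F - 1*258 = -46 - 1*258 = -46 - 258 = -304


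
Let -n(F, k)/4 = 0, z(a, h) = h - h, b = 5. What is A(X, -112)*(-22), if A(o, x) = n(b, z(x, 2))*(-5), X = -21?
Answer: 0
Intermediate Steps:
z(a, h) = 0
n(F, k) = 0 (n(F, k) = -4*0 = 0)
A(o, x) = 0 (A(o, x) = 0*(-5) = 0)
A(X, -112)*(-22) = 0*(-22) = 0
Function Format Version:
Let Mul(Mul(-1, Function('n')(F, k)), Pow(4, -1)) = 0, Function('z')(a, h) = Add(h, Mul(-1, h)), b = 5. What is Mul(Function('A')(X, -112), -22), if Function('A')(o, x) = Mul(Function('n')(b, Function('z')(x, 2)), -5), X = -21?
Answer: 0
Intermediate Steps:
Function('z')(a, h) = 0
Function('n')(F, k) = 0 (Function('n')(F, k) = Mul(-4, 0) = 0)
Function('A')(o, x) = 0 (Function('A')(o, x) = Mul(0, -5) = 0)
Mul(Function('A')(X, -112), -22) = Mul(0, -22) = 0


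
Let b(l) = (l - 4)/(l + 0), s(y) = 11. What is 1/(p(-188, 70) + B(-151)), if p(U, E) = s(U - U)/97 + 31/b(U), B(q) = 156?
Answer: 4656/868193 ≈ 0.0053629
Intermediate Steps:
b(l) = (-4 + l)/l
p(U, E) = 11/97 + 31*U/(-4 + U) (p(U, E) = 11/97 + 31/(((-4 + U)/U)) = 11*(1/97) + 31*(U/(-4 + U)) = 11/97 + 31*U/(-4 + U))
1/(p(-188, 70) + B(-151)) = 1/(2*(-22 + 1509*(-188))/(97*(-4 - 188)) + 156) = 1/((2/97)*(-22 - 283692)/(-192) + 156) = 1/((2/97)*(-1/192)*(-283714) + 156) = 1/(141857/4656 + 156) = 1/(868193/4656) = 4656/868193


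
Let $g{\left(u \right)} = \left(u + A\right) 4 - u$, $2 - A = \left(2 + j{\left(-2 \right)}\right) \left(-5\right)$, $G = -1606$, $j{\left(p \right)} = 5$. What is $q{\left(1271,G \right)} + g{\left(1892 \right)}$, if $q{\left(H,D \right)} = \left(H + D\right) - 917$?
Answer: $4572$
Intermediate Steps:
$A = 37$ ($A = 2 - \left(2 + 5\right) \left(-5\right) = 2 - 7 \left(-5\right) = 2 - -35 = 2 + 35 = 37$)
$q{\left(H,D \right)} = -917 + D + H$ ($q{\left(H,D \right)} = \left(D + H\right) - 917 = -917 + D + H$)
$g{\left(u \right)} = 148 + 3 u$ ($g{\left(u \right)} = \left(u + 37\right) 4 - u = \left(37 + u\right) 4 - u = \left(148 + 4 u\right) - u = 148 + 3 u$)
$q{\left(1271,G \right)} + g{\left(1892 \right)} = \left(-917 - 1606 + 1271\right) + \left(148 + 3 \cdot 1892\right) = -1252 + \left(148 + 5676\right) = -1252 + 5824 = 4572$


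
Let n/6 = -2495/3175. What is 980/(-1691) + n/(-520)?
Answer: -159266573/279184100 ≈ -0.57047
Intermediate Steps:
n = -2994/635 (n = 6*(-2495/3175) = 6*(-2495*1/3175) = 6*(-499/635) = -2994/635 ≈ -4.7150)
980/(-1691) + n/(-520) = 980/(-1691) - 2994/635/(-520) = 980*(-1/1691) - 2994/635*(-1/520) = -980/1691 + 1497/165100 = -159266573/279184100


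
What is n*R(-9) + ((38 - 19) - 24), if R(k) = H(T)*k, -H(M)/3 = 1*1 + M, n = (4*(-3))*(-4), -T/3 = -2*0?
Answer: 1291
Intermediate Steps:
T = 0 (T = -(-6)*0 = -3*0 = 0)
n = 48 (n = -12*(-4) = 48)
H(M) = -3 - 3*M (H(M) = -3*(1*1 + M) = -3*(1 + M) = -3 - 3*M)
R(k) = -3*k (R(k) = (-3 - 3*0)*k = (-3 + 0)*k = -3*k)
n*R(-9) + ((38 - 19) - 24) = 48*(-3*(-9)) + ((38 - 19) - 24) = 48*27 + (19 - 24) = 1296 - 5 = 1291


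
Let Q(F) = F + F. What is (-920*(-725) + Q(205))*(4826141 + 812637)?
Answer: 3763376824980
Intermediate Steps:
Q(F) = 2*F
(-920*(-725) + Q(205))*(4826141 + 812637) = (-920*(-725) + 2*205)*(4826141 + 812637) = (667000 + 410)*5638778 = 667410*5638778 = 3763376824980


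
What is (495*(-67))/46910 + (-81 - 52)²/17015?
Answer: 53097703/159634730 ≈ 0.33262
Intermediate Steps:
(495*(-67))/46910 + (-81 - 52)²/17015 = -33165*1/46910 + (-133)²*(1/17015) = -6633/9382 + 17689*(1/17015) = -6633/9382 + 17689/17015 = 53097703/159634730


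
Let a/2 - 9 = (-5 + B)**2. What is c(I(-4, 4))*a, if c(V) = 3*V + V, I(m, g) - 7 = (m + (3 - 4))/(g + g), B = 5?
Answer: 459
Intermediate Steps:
I(m, g) = 7 + (-1 + m)/(2*g) (I(m, g) = 7 + (m + (3 - 4))/(g + g) = 7 + (m - 1)/((2*g)) = 7 + (-1 + m)*(1/(2*g)) = 7 + (-1 + m)/(2*g))
c(V) = 4*V
a = 18 (a = 18 + 2*(-5 + 5)**2 = 18 + 2*0**2 = 18 + 2*0 = 18 + 0 = 18)
c(I(-4, 4))*a = (4*((1/2)*(-1 - 4 + 14*4)/4))*18 = (4*((1/2)*(1/4)*(-1 - 4 + 56)))*18 = (4*((1/2)*(1/4)*51))*18 = (4*(51/8))*18 = (51/2)*18 = 459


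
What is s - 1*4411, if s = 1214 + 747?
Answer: -2450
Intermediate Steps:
s = 1961
s - 1*4411 = 1961 - 1*4411 = 1961 - 4411 = -2450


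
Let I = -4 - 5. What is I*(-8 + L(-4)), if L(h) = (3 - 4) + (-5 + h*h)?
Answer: -18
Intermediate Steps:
I = -9
L(h) = -6 + h² (L(h) = -1 + (-5 + h²) = -6 + h²)
I*(-8 + L(-4)) = -9*(-8 + (-6 + (-4)²)) = -9*(-8 + (-6 + 16)) = -9*(-8 + 10) = -9*2 = -18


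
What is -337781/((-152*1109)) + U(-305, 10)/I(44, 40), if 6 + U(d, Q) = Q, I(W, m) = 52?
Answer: 4559721/2191384 ≈ 2.0807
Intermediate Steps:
U(d, Q) = -6 + Q
-337781/((-152*1109)) + U(-305, 10)/I(44, 40) = -337781/((-152*1109)) + (-6 + 10)/52 = -337781/(-168568) + 4*(1/52) = -337781*(-1/168568) + 1/13 = 337781/168568 + 1/13 = 4559721/2191384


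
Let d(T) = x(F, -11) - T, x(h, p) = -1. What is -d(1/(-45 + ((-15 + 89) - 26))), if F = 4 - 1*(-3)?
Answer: 4/3 ≈ 1.3333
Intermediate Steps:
F = 7 (F = 4 + 3 = 7)
d(T) = -1 - T
-d(1/(-45 + ((-15 + 89) - 26))) = -(-1 - 1/(-45 + ((-15 + 89) - 26))) = -(-1 - 1/(-45 + (74 - 26))) = -(-1 - 1/(-45 + 48)) = -(-1 - 1/3) = -(-1 - 1*⅓) = -(-1 - ⅓) = -1*(-4/3) = 4/3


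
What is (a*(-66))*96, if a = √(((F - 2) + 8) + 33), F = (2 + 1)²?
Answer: -25344*√3 ≈ -43897.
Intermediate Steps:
F = 9 (F = 3² = 9)
a = 4*√3 (a = √(((9 - 2) + 8) + 33) = √((7 + 8) + 33) = √(15 + 33) = √48 = 4*√3 ≈ 6.9282)
(a*(-66))*96 = ((4*√3)*(-66))*96 = -264*√3*96 = -25344*√3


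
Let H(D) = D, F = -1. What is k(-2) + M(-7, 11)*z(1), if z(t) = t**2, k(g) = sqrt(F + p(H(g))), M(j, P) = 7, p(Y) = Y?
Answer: 7 + I*sqrt(3) ≈ 7.0 + 1.732*I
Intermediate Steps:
k(g) = sqrt(-1 + g)
k(-2) + M(-7, 11)*z(1) = sqrt(-1 - 2) + 7*1**2 = sqrt(-3) + 7*1 = I*sqrt(3) + 7 = 7 + I*sqrt(3)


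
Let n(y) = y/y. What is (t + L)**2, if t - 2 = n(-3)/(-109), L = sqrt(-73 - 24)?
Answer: -1105368/11881 + 434*I*sqrt(97)/109 ≈ -93.037 + 39.215*I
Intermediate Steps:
n(y) = 1
L = I*sqrt(97) (L = sqrt(-97) = I*sqrt(97) ≈ 9.8489*I)
t = 217/109 (t = 2 + 1/(-109) = 2 + 1*(-1/109) = 2 - 1/109 = 217/109 ≈ 1.9908)
(t + L)**2 = (217/109 + I*sqrt(97))**2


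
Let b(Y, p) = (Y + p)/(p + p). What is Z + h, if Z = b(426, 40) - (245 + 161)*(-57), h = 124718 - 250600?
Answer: -4109367/40 ≈ -1.0273e+5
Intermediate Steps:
b(Y, p) = (Y + p)/(2*p) (b(Y, p) = (Y + p)/((2*p)) = (Y + p)*(1/(2*p)) = (Y + p)/(2*p))
h = -125882
Z = 925913/40 (Z = (½)*(426 + 40)/40 - (245 + 161)*(-57) = (½)*(1/40)*466 - 406*(-57) = 233/40 - 1*(-23142) = 233/40 + 23142 = 925913/40 ≈ 23148.)
Z + h = 925913/40 - 125882 = -4109367/40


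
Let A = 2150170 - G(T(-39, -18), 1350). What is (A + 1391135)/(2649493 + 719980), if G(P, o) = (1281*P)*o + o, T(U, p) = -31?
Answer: 57149805/3369473 ≈ 16.961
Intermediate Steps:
G(P, o) = o + 1281*P*o (G(P, o) = 1281*P*o + o = o + 1281*P*o)
A = 55758670 (A = 2150170 - 1350*(1 + 1281*(-31)) = 2150170 - 1350*(1 - 39711) = 2150170 - 1350*(-39710) = 2150170 - 1*(-53608500) = 2150170 + 53608500 = 55758670)
(A + 1391135)/(2649493 + 719980) = (55758670 + 1391135)/(2649493 + 719980) = 57149805/3369473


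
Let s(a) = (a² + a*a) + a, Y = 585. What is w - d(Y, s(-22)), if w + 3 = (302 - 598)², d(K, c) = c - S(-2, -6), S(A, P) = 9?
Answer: 86676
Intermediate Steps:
s(a) = a + 2*a² (s(a) = (a² + a²) + a = 2*a² + a = a + 2*a²)
d(K, c) = -9 + c (d(K, c) = c - 1*9 = c - 9 = -9 + c)
w = 87613 (w = -3 + (302 - 598)² = -3 + (-296)² = -3 + 87616 = 87613)
w - d(Y, s(-22)) = 87613 - (-9 - 22*(1 + 2*(-22))) = 87613 - (-9 - 22*(1 - 44)) = 87613 - (-9 - 22*(-43)) = 87613 - (-9 + 946) = 87613 - 1*937 = 87613 - 937 = 86676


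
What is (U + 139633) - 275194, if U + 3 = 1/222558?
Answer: -30170852711/222558 ≈ -1.3556e+5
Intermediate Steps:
U = -667673/222558 (U = -3 + 1/222558 = -667673/222558 ≈ -3.0000)
(U + 139633) - 275194 = (-667673/222558 + 139633) - 275194 = 31075773541/222558 - 275194 = -30170852711/222558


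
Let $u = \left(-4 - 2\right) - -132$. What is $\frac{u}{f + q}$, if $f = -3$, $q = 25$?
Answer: $\frac{63}{11} \approx 5.7273$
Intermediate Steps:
$u = 126$ ($u = \left(-4 - 2\right) + 132 = -6 + 132 = 126$)
$\frac{u}{f + q} = \frac{126}{-3 + 25} = \frac{126}{22} = 126 \cdot \frac{1}{22} = \frac{63}{11}$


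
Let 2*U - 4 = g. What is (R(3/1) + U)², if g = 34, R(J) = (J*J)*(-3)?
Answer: 64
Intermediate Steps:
R(J) = -3*J² (R(J) = J²*(-3) = -3*J²)
U = 19 (U = 2 + (½)*34 = 2 + 17 = 19)
(R(3/1) + U)² = (-3*(3/1)² + 19)² = (-3*(3*1)² + 19)² = (-3*3² + 19)² = (-3*9 + 19)² = (-27 + 19)² = (-8)² = 64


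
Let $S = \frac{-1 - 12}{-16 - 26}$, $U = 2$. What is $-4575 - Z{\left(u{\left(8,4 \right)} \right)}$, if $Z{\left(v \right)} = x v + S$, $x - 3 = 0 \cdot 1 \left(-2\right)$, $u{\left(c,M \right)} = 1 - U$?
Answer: $- \frac{192037}{42} \approx -4572.3$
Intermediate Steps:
$u{\left(c,M \right)} = -1$ ($u{\left(c,M \right)} = 1 - 2 = -1$)
$S = \frac{13}{42}$ ($S = - \frac{13}{-42} = \left(-13\right) \left(- \frac{1}{42}\right) = \frac{13}{42} \approx 0.30952$)
$x = 3$ ($x = 3 + 0 \cdot 1 \left(-2\right) = 3 + 0 \left(-2\right) = 3 + 0 = 3$)
$Z{\left(v \right)} = \frac{13}{42} + 3 v$ ($Z{\left(v \right)} = 3 v + \frac{13}{42} = \frac{13}{42} + 3 v$)
$-4575 - Z{\left(u{\left(8,4 \right)} \right)} = -4575 - \left(\frac{13}{42} + 3 \left(-1\right)\right) = -4575 - \left(\frac{13}{42} - 3\right) = -4575 - - \frac{113}{42} = -4575 + \frac{113}{42} = - \frac{192037}{42}$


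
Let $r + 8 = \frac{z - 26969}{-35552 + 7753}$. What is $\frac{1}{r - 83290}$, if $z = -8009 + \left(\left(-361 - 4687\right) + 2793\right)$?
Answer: $- \frac{27799}{2315563869} \approx -1.2005 \cdot 10^{-5}$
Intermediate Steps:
$z = -10264$ ($z = -8009 + \left(-5048 + 2793\right) = -8009 - 2255 = -10264$)
$r = - \frac{185159}{27799}$ ($r = -8 + \frac{-10264 - 26969}{-35552 + 7753} = -8 - \frac{37233}{-27799} = -8 - - \frac{37233}{27799} = -8 + \frac{37233}{27799} = - \frac{185159}{27799} \approx -6.6606$)
$\frac{1}{r - 83290} = \frac{1}{- \frac{185159}{27799} - 83290} = \frac{1}{- \frac{2315563869}{27799}} = - \frac{27799}{2315563869}$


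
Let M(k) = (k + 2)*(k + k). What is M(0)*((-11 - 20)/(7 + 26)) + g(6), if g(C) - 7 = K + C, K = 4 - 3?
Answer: 14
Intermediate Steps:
M(k) = 2*k*(2 + k) (M(k) = (2 + k)*(2*k) = 2*k*(2 + k))
K = 1
g(C) = 8 + C (g(C) = 7 + (1 + C) = 8 + C)
M(0)*((-11 - 20)/(7 + 26)) + g(6) = (2*0*(2 + 0))*((-11 - 20)/(7 + 26)) + (8 + 6) = (2*0*2)*(-31/33) + 14 = 0*(-31*1/33) + 14 = 0*(-31/33) + 14 = 0 + 14 = 14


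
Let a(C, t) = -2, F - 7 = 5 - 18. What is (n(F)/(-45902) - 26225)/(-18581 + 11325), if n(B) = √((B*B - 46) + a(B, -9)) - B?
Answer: 300944989/83266228 + I*√3/166532456 ≈ 3.6143 + 1.0401e-8*I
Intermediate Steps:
F = -6 (F = 7 + (5 - 18) = 7 - 13 = -6)
n(B) = √(-48 + B²) - B (n(B) = √((B*B - 46) - 2) - B = √((B² - 46) - 2) - B = √((-46 + B²) - 2) - B = √(-48 + B²) - B)
(n(F)/(-45902) - 26225)/(-18581 + 11325) = ((√(-48 + (-6)²) - 1*(-6))/(-45902) - 26225)/(-18581 + 11325) = ((√(-48 + 36) + 6)*(-1/45902) - 26225)/(-7256) = ((√(-12) + 6)*(-1/45902) - 26225)*(-1/7256) = ((2*I*√3 + 6)*(-1/45902) - 26225)*(-1/7256) = ((6 + 2*I*√3)*(-1/45902) - 26225)*(-1/7256) = ((-3/22951 - I*√3/22951) - 26225)*(-1/7256) = (-601889978/22951 - I*√3/22951)*(-1/7256) = 300944989/83266228 + I*√3/166532456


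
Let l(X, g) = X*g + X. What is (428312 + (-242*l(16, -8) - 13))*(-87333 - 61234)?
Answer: -67657857501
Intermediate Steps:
l(X, g) = X + X*g
(428312 + (-242*l(16, -8) - 13))*(-87333 - 61234) = (428312 + (-3872*(1 - 8) - 13))*(-87333 - 61234) = (428312 + (-3872*(-7) - 13))*(-148567) = (428312 + (-242*(-112) - 13))*(-148567) = (428312 + (27104 - 13))*(-148567) = (428312 + 27091)*(-148567) = 455403*(-148567) = -67657857501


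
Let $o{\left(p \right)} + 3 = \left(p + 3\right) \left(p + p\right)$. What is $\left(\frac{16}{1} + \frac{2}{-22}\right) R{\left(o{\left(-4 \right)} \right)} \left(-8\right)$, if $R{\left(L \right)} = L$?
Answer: $- \frac{7000}{11} \approx -636.36$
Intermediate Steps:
$o{\left(p \right)} = -3 + 2 p \left(3 + p\right)$ ($o{\left(p \right)} = -3 + \left(p + 3\right) \left(p + p\right) = -3 + \left(3 + p\right) 2 p = -3 + 2 p \left(3 + p\right)$)
$\left(\frac{16}{1} + \frac{2}{-22}\right) R{\left(o{\left(-4 \right)} \right)} \left(-8\right) = \left(\frac{16}{1} + \frac{2}{-22}\right) \left(-3 + 2 \left(-4\right)^{2} + 6 \left(-4\right)\right) \left(-8\right) = \left(16 \cdot 1 + 2 \left(- \frac{1}{22}\right)\right) \left(-3 + 2 \cdot 16 - 24\right) \left(-8\right) = \left(16 - \frac{1}{11}\right) \left(-3 + 32 - 24\right) \left(-8\right) = \frac{175}{11} \cdot 5 \left(-8\right) = \frac{875}{11} \left(-8\right) = - \frac{7000}{11}$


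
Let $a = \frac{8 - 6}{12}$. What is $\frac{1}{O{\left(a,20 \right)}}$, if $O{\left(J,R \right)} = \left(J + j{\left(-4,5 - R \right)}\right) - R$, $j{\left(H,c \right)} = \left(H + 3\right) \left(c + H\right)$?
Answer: $- \frac{6}{5} \approx -1.2$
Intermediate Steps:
$j{\left(H,c \right)} = \left(3 + H\right) \left(H + c\right)$
$a = \frac{1}{6}$ ($a = 2 \cdot \frac{1}{12} = \frac{1}{6} \approx 0.16667$)
$O{\left(J,R \right)} = -1 + J$ ($O{\left(J,R \right)} = \left(J + \left(\left(-4\right)^{2} + 3 \left(-4\right) + 3 \left(5 - R\right) - 4 \left(5 - R\right)\right)\right) - R = \left(J + \left(16 - 12 - \left(-15 + 3 R\right) + \left(-20 + 4 R\right)\right)\right) - R = \left(J + \left(-1 + R\right)\right) - R = \left(-1 + J + R\right) - R = -1 + J$)
$\frac{1}{O{\left(a,20 \right)}} = \frac{1}{-1 + \frac{1}{6}} = \frac{1}{- \frac{5}{6}} = - \frac{6}{5}$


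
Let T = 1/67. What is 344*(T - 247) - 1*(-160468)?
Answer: 5058844/67 ≈ 75505.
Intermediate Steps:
T = 1/67 ≈ 0.014925
344*(T - 247) - 1*(-160468) = 344*(1/67 - 247) - 1*(-160468) = 344*(-16548/67) + 160468 = -5692512/67 + 160468 = 5058844/67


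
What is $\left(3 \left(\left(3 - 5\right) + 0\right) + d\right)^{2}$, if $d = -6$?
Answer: $144$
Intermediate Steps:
$\left(3 \left(\left(3 - 5\right) + 0\right) + d\right)^{2} = \left(3 \left(\left(3 - 5\right) + 0\right) - 6\right)^{2} = \left(3 \left(-2 + 0\right) - 6\right)^{2} = \left(3 \left(-2\right) - 6\right)^{2} = \left(-6 - 6\right)^{2} = \left(-12\right)^{2} = 144$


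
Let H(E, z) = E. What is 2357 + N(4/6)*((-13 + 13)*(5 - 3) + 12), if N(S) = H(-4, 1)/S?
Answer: 2285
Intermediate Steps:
N(S) = -4/S
2357 + N(4/6)*((-13 + 13)*(5 - 3) + 12) = 2357 + (-4/(4/6))*((-13 + 13)*(5 - 3) + 12) = 2357 + (-4/(4*(⅙)))*(0*2 + 12) = 2357 + (-4/⅔)*(0 + 12) = 2357 - 4*3/2*12 = 2357 - 6*12 = 2357 - 72 = 2285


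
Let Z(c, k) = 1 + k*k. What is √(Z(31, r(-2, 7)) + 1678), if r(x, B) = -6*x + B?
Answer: 2*√510 ≈ 45.166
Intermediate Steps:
r(x, B) = B - 6*x
Z(c, k) = 1 + k²
√(Z(31, r(-2, 7)) + 1678) = √((1 + (7 - 6*(-2))²) + 1678) = √((1 + (7 + 12)²) + 1678) = √((1 + 19²) + 1678) = √((1 + 361) + 1678) = √(362 + 1678) = √2040 = 2*√510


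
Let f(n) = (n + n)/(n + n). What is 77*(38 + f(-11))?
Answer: 3003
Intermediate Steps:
f(n) = 1 (f(n) = (2*n)/((2*n)) = (2*n)*(1/(2*n)) = 1)
77*(38 + f(-11)) = 77*(38 + 1) = 77*39 = 3003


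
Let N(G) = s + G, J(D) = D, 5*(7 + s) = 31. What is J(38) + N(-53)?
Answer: -79/5 ≈ -15.800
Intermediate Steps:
s = -⅘ (s = -7 + (⅕)*31 = -7 + 31/5 = -⅘ ≈ -0.80000)
N(G) = -⅘ + G
J(38) + N(-53) = 38 + (-⅘ - 53) = 38 - 269/5 = -79/5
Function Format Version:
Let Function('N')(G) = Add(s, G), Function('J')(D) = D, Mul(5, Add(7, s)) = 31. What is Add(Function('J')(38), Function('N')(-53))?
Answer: Rational(-79, 5) ≈ -15.800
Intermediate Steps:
s = Rational(-4, 5) (s = Add(-7, Mul(Rational(1, 5), 31)) = Add(-7, Rational(31, 5)) = Rational(-4, 5) ≈ -0.80000)
Function('N')(G) = Add(Rational(-4, 5), G)
Add(Function('J')(38), Function('N')(-53)) = Add(38, Add(Rational(-4, 5), -53)) = Add(38, Rational(-269, 5)) = Rational(-79, 5)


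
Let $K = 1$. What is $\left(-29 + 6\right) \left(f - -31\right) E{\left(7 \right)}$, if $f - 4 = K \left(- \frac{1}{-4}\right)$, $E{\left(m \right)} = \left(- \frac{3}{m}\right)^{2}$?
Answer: $- \frac{29187}{196} \approx -148.91$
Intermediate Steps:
$E{\left(m \right)} = \frac{9}{m^{2}}$
$f = \frac{17}{4}$ ($f = 4 + 1 \left(- \frac{1}{-4}\right) = 4 + 1 \left(\left(-1\right) \left(- \frac{1}{4}\right)\right) = 4 + 1 \cdot \frac{1}{4} = 4 + \frac{1}{4} = \frac{17}{4} \approx 4.25$)
$\left(-29 + 6\right) \left(f - -31\right) E{\left(7 \right)} = \left(-29 + 6\right) \left(\frac{17}{4} - -31\right) \frac{9}{49} = - 23 \left(\frac{17}{4} + 31\right) 9 \cdot \frac{1}{49} = \left(-23\right) \frac{141}{4} \cdot \frac{9}{49} = \left(- \frac{3243}{4}\right) \frac{9}{49} = - \frac{29187}{196}$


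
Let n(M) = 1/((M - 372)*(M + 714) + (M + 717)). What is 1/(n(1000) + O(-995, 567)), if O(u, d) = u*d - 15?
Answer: -1078109/608247535619 ≈ -1.7725e-6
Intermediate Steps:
O(u, d) = -15 + d*u (O(u, d) = d*u - 15 = -15 + d*u)
n(M) = 1/(717 + M + (-372 + M)*(714 + M)) (n(M) = 1/((-372 + M)*(714 + M) + (717 + M)) = 1/(717 + M + (-372 + M)*(714 + M)))
1/(n(1000) + O(-995, 567)) = 1/(1/(-264891 + 1000² + 343*1000) + (-15 + 567*(-995))) = 1/(1/(-264891 + 1000000 + 343000) + (-15 - 564165)) = 1/(1/1078109 - 564180) = 1/(-608247535619/1078109) = -1078109/608247535619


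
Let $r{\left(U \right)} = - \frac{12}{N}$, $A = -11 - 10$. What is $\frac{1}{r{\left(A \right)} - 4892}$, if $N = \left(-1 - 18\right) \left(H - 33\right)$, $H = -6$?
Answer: $- \frac{247}{1208328} \approx -0.00020441$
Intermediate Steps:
$N = 741$ ($N = \left(-1 - 18\right) \left(-6 - 33\right) = \left(-19\right) \left(-39\right) = 741$)
$A = -21$ ($A = -11 - 10 = -21$)
$r{\left(U \right)} = - \frac{4}{247}$ ($r{\left(U \right)} = - \frac{12}{741} = \left(-12\right) \frac{1}{741} = - \frac{4}{247}$)
$\frac{1}{r{\left(A \right)} - 4892} = \frac{1}{- \frac{4}{247} - 4892} = \frac{1}{- \frac{1208328}{247}} = - \frac{247}{1208328}$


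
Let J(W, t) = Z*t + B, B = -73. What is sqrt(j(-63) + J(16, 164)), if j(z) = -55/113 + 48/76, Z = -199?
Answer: 2*I*sqrt(37693758266)/2147 ≈ 180.86*I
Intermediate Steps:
j(z) = 311/2147 (j(z) = -55*1/113 + 48*(1/76) = -55/113 + 12/19 = 311/2147)
J(W, t) = -73 - 199*t (J(W, t) = -199*t - 73 = -73 - 199*t)
sqrt(j(-63) + J(16, 164)) = sqrt(311/2147 + (-73 - 199*164)) = sqrt(311/2147 + (-73 - 32636)) = sqrt(311/2147 - 32709) = sqrt(-70225912/2147) = 2*I*sqrt(37693758266)/2147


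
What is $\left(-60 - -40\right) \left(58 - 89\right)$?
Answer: $620$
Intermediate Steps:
$\left(-60 - -40\right) \left(58 - 89\right) = \left(-60 + 40\right) \left(-31\right) = \left(-20\right) \left(-31\right) = 620$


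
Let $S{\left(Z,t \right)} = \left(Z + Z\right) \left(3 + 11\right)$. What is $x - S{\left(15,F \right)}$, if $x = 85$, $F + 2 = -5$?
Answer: $-335$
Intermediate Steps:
$F = -7$ ($F = -2 - 5 = -7$)
$S{\left(Z,t \right)} = 28 Z$ ($S{\left(Z,t \right)} = 2 Z 14 = 28 Z$)
$x - S{\left(15,F \right)} = 85 - 28 \cdot 15 = 85 - 420 = -335$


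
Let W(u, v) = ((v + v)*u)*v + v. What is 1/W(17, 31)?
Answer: 1/32705 ≈ 3.0576e-5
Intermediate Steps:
W(u, v) = v + 2*u*v² (W(u, v) = ((2*v)*u)*v + v = (2*u*v)*v + v = 2*u*v² + v = v + 2*u*v²)
1/W(17, 31) = 1/(31*(1 + 2*17*31)) = 1/(31*(1 + 1054)) = 1/(31*1055) = 1/32705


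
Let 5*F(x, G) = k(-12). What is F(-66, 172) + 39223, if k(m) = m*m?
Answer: 196259/5 ≈ 39252.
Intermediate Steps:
k(m) = m²
F(x, G) = 144/5 (F(x, G) = (⅕)*(-12)² = (⅕)*144 = 144/5)
F(-66, 172) + 39223 = 144/5 + 39223 = 196259/5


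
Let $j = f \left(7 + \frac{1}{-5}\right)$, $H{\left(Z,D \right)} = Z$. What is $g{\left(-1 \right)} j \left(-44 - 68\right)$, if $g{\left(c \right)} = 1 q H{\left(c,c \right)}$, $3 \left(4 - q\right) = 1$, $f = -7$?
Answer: $- \frac{293216}{15} \approx -19548.0$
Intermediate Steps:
$q = \frac{11}{3}$ ($q = 4 - \frac{1}{3} = \frac{11}{3} \approx 3.6667$)
$g{\left(c \right)} = \frac{11 c}{3}$ ($g{\left(c \right)} = 1 \cdot \frac{11}{3} c = \frac{11 c}{3}$)
$j = - \frac{238}{5}$ ($j = - 7 \left(7 + \frac{1}{-5}\right) = - 7 \left(7 - \frac{1}{5}\right) = \left(-7\right) \frac{34}{5} = - \frac{238}{5} \approx -47.6$)
$g{\left(-1 \right)} j \left(-44 - 68\right) = \frac{11}{3} \left(-1\right) \left(- \frac{238}{5}\right) \left(-44 - 68\right) = \left(- \frac{11}{3}\right) \left(- \frac{238}{5}\right) \left(-44 - 68\right) = \frac{2618}{15} \left(-112\right) = - \frac{293216}{15}$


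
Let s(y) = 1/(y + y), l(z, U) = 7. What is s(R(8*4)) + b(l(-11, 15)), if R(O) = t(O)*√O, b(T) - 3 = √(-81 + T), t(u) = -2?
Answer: 3 - √2/32 + I*√74 ≈ 2.9558 + 8.6023*I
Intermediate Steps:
b(T) = 3 + √(-81 + T)
R(O) = -2*√O
s(y) = 1/(2*y)
s(R(8*4)) + b(l(-11, 15)) = 1/(2*((-2*4*√2))) + (3 + √(-81 + 7)) = 1/(2*((-8*√2))) + (3 + √(-74)) = 1/(2*((-8*√2))) + (3 + I*√74) = (-√2/16)/2 + (3 + I*√74) = -√2/32 + (3 + I*√74) = 3 - √2/32 + I*√74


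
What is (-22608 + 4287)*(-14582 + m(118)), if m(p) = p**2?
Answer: 12055218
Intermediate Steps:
(-22608 + 4287)*(-14582 + m(118)) = (-22608 + 4287)*(-14582 + 118**2) = -18321*(-14582 + 13924) = -18321*(-658) = 12055218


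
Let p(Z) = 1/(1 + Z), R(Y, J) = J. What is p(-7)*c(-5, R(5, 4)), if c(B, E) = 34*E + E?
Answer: -70/3 ≈ -23.333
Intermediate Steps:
c(B, E) = 35*E
p(-7)*c(-5, R(5, 4)) = (35*4)/(1 - 7) = 140/(-6) = -1/6*140 = -70/3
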